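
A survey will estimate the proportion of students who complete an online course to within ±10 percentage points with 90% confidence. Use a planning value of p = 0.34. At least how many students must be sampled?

For a proportion with margin E = 0.1 at 90% confidence, z = 1.645.
n = p̂(1−p̂)(z/E)² = 0.34 × 0.66 × (1.645/0.1)² = 60.72
Round up: n = 61.

61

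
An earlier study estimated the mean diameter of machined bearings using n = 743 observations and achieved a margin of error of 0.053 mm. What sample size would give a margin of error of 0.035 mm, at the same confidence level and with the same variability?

n = 1704

Margin of error scales as 1/√n, so n₂ = n₁·(E₁/E₂)².
n₂ = 743 × (0.053/0.035)² = 743 × 2.293 = 1703.70
Round up: n₂ = 1704.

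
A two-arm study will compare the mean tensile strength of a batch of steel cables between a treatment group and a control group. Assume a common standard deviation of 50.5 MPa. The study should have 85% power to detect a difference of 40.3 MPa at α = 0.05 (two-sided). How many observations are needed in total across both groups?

For two equal groups, n per group = 2·((z_{α/2} + z_β)·σ/δ)².
z_{α/2} = 1.960; z_β = 1.036 (power 85%).
n = 2 × (2.996 × 50.5 / 40.3)² = 2 × 14.09 = 28.18
Round up: n = 29 per group.
Total across both groups: 2 × 29 = 58.

58 total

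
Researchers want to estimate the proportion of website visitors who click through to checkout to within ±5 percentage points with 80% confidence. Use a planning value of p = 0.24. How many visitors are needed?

For a proportion with margin E = 0.05 at 80% confidence, z = 1.282.
n = p̂(1−p̂)(z/E)² = 0.24 × 0.76 × (1.282/0.05)² = 119.91
Round up: n = 120.

120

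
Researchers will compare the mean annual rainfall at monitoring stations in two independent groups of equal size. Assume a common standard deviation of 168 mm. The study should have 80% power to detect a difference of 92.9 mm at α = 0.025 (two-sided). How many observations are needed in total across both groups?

126 total

For two equal groups, n per group = 2·((z_{α/2} + z_β)·σ/δ)².
z_{α/2} = 2.241; z_β = 0.842 (power 80%).
n = 2 × (3.083 × 168 / 92.9)² = 2 × 31.08 = 62.16
Round up: n = 63 per group.
Total across both groups: 2 × 63 = 126.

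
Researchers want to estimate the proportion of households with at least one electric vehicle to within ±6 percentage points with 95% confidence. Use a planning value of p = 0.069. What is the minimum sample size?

69

For a proportion with margin E = 0.06 at 95% confidence, z = 1.960.
n = p̂(1−p̂)(z/E)² = 0.069 × 0.931 × (1.960/0.06)² = 68.55
Round up: n = 69.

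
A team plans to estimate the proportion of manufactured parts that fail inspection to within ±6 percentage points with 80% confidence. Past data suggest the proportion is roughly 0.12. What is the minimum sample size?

For a proportion with margin E = 0.06 at 80% confidence, z = 1.282.
n = p̂(1−p̂)(z/E)² = 0.12 × 0.88 × (1.282/0.06)² = 48.21
Round up: n = 49.

49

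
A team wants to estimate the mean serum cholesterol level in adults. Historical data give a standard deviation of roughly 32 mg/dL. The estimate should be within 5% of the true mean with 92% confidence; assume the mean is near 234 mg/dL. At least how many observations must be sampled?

n = 23

For a mean, the margin of error is E = z·σ/√n, so n = (zσ/E)².
At 92% confidence, z = 1.751.
E = 5% of 234 = 11.7 mg/dL.
n = (1.751 × 32 / 11.7)² = 22.94
Round up: n = 23.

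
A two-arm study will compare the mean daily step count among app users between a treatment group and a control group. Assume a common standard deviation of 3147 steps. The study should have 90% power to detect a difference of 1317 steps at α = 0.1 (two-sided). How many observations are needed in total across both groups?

196 total

For two equal groups, n per group = 2·((z_{α/2} + z_β)·σ/δ)².
z_{α/2} = 1.645; z_β = 1.282 (power 90%).
n = 2 × (2.927 × 3147 / 1317)² = 2 × 48.92 = 97.84
Round up: n = 98 per group.
Total across both groups: 2 × 98 = 196.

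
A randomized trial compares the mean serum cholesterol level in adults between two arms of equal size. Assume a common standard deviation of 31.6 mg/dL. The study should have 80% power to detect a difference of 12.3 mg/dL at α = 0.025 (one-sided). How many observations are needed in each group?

For two equal groups, n per group = 2·((z_α + z_β)·σ/δ)².
z_α = 1.960; z_β = 0.842 (power 80%).
n = 2 × (2.802 × 31.6 / 12.3)² = 2 × 51.82 = 103.64
Round up: n = 104 per group.

104 per group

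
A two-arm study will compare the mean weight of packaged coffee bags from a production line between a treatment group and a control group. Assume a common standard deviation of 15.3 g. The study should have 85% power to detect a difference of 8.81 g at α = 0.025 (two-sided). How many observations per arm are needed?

65 per group

For two equal groups, n per group = 2·((z_{α/2} + z_β)·σ/δ)².
z_{α/2} = 2.241; z_β = 1.036 (power 85%).
n = 2 × (3.277 × 15.3 / 8.81)² = 2 × 32.39 = 64.78
Round up: n = 65 per group.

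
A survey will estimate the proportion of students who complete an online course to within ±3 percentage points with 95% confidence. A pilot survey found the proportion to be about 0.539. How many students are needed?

1061

For a proportion with margin E = 0.03 at 95% confidence, z = 1.960.
n = p̂(1−p̂)(z/E)² = 0.539 × 0.461 × (1.960/0.03)² = 1060.62
Round up: n = 1061.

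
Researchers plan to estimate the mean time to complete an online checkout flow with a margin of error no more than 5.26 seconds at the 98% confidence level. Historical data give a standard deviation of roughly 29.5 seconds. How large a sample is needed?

171

For a mean, the margin of error is E = z·σ/√n, so n = (zσ/E)².
At 98% confidence, z = 2.326.
n = (2.326 × 29.5 / 5.26)² = 170.17
Round up: n = 171.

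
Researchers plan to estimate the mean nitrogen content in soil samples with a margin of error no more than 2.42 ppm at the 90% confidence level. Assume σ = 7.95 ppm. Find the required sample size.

For a mean, the margin of error is E = z·σ/√n, so n = (zσ/E)².
At 90% confidence, z = 1.645.
n = (1.645 × 7.95 / 2.42)² = 29.20
Round up: n = 30.

30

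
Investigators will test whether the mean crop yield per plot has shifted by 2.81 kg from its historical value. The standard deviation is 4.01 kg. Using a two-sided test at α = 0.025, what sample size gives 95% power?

For a one-sample z-test, n = ((z_{α/2} + z_β)·σ/δ)².
z_{α/2} = 2.241 (two-sided α = 0.025); z_β = 1.645 (power 95% → β = 0.05).
n = (3.886 × 4.01 / 2.81)² = 30.75
Round up: n = 31.

31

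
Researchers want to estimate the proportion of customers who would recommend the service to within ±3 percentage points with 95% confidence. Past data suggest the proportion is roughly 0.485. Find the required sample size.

For a proportion with margin E = 0.03 at 95% confidence, z = 1.960.
n = p̂(1−p̂)(z/E)² = 0.485 × 0.515 × (1.960/0.03)² = 1066.15
Round up: n = 1067.

1067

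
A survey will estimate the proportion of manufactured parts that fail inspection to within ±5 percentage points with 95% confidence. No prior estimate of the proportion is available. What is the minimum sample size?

For a proportion with margin E = 0.05 at 95% confidence, z = 1.960.
With no prior estimate, use p = 0.5, which maximizes p(1−p) at 0.25.
n = 0.25 × (z/E)² = 0.25 × (1.960/0.05)² = 384.16
Round up: n = 385.

385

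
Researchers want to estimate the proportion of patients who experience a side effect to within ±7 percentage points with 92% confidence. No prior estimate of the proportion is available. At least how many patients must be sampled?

For a proportion with margin E = 0.07 at 92% confidence, z = 1.751.
With no prior estimate, use p = 0.5, which maximizes p(1−p) at 0.25.
n = 0.25 × (z/E)² = 0.25 × (1.751/0.07)² = 156.43
Round up: n = 157.

n = 157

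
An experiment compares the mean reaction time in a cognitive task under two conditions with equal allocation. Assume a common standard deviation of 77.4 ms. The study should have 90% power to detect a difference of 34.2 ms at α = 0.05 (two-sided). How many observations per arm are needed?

108 per group

For two equal groups, n per group = 2·((z_{α/2} + z_β)·σ/δ)².
z_{α/2} = 1.960; z_β = 1.282 (power 90%).
n = 2 × (3.242 × 77.4 / 34.2)² = 2 × 53.83 = 107.66
Round up: n = 108 per group.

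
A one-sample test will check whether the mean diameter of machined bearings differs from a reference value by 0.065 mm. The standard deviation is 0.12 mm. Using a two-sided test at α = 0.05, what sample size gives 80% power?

27

For a one-sample z-test, n = ((z_{α/2} + z_β)·σ/δ)².
z_{α/2} = 1.960 (two-sided α = 0.05); z_β = 0.842 (power 80% → β = 0.2).
n = (2.802 × 0.12 / 0.065)² = 26.76
Round up: n = 27.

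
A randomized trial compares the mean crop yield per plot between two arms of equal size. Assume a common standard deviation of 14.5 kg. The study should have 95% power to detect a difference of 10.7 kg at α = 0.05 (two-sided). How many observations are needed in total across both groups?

For two equal groups, n per group = 2·((z_{α/2} + z_β)·σ/δ)².
z_{α/2} = 1.960; z_β = 1.645 (power 95%).
n = 2 × (3.605 × 14.5 / 10.7)² = 2 × 23.87 = 47.74
Round up: n = 48 per group.
Total across both groups: 2 × 48 = 96.

96 total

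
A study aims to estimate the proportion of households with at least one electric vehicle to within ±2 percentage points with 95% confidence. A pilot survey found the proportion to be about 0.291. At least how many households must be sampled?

For a proportion with margin E = 0.02 at 95% confidence, z = 1.960.
n = p̂(1−p̂)(z/E)² = 0.291 × 0.709 × (1.960/0.02)² = 1981.49
Round up: n = 1982.

1982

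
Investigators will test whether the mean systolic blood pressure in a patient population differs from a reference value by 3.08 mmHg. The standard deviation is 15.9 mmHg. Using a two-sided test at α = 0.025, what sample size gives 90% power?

331

For a one-sample z-test, n = ((z_{α/2} + z_β)·σ/δ)².
z_{α/2} = 2.241 (two-sided α = 0.025); z_β = 1.282 (power 90% → β = 0.1).
n = (3.523 × 15.9 / 3.08)² = 330.76
Round up: n = 331.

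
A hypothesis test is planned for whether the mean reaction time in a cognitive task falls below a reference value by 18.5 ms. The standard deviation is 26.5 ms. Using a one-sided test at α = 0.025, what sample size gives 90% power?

n = 22

For a one-sample z-test, n = ((z_α + z_β)·σ/δ)².
z_α = 1.960 (one-sided α = 0.025); z_β = 1.282 (power 90% → β = 0.1).
n = (3.242 × 26.5 / 18.5)² = 21.57
Round up: n = 22.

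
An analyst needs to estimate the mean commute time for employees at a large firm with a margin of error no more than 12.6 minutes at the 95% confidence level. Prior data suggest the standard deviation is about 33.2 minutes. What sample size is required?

27

For a mean, the margin of error is E = z·σ/√n, so n = (zσ/E)².
At 95% confidence, z = 1.960.
n = (1.960 × 33.2 / 12.6)² = 26.67
Round up: n = 27.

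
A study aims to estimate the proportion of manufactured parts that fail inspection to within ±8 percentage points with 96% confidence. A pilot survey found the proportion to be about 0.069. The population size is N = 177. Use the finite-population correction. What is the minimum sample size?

For a proportion with margin E = 0.08 at 96% confidence, z = 2.054.
n = p̂(1−p̂)(z/E)² = 0.069 × 0.931 × (2.054/0.08)² = 42.35 — call this n₀.
Finite-population correction with N = 177: n = n₀ / (1 + (n₀−1)/N) = 42.35 / 1.234 = 34.32
Round up: n = 35.

n = 35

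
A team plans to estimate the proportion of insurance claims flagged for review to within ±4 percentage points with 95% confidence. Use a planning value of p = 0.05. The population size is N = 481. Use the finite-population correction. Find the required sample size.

93

For a proportion with margin E = 0.04 at 95% confidence, z = 1.960.
n = p̂(1−p̂)(z/E)² = 0.05 × 0.95 × (1.960/0.04)² = 114.05 — call this n₀.
Finite-population correction with N = 481: n = n₀ / (1 + (n₀−1)/N) = 114.05 / 1.235 = 92.35
Round up: n = 93.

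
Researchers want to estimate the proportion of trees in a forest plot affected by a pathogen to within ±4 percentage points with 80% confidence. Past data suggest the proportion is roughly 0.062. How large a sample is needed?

60

For a proportion with margin E = 0.04 at 80% confidence, z = 1.282.
n = p̂(1−p̂)(z/E)² = 0.062 × 0.938 × (1.282/0.04)² = 59.74
Round up: n = 60.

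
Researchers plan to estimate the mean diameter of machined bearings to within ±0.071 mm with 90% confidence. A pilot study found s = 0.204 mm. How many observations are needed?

23

For a mean, the margin of error is E = z·σ/√n, so n = (zσ/E)².
At 90% confidence, z = 1.645.
n = (1.645 × 0.204 / 0.071)² = 22.34
Round up: n = 23.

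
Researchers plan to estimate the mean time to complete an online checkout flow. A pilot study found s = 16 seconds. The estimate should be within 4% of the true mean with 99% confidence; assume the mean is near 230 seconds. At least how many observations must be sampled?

For a mean, the margin of error is E = z·σ/√n, so n = (zσ/E)².
At 99% confidence, z = 2.576.
E = 4% of 230 = 9.2 seconds.
n = (2.576 × 16 / 9.2)² = 20.07
Round up: n = 21.

n = 21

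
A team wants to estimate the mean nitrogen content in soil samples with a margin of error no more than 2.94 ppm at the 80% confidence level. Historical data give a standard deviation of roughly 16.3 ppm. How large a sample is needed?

For a mean, the margin of error is E = z·σ/√n, so n = (zσ/E)².
At 80% confidence, z = 1.282.
n = (1.282 × 16.3 / 2.94)² = 50.52
Round up: n = 51.

51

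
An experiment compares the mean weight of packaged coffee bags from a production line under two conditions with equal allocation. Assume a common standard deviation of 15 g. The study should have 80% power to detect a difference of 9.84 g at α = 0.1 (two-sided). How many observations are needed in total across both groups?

For two equal groups, n per group = 2·((z_{α/2} + z_β)·σ/δ)².
z_{α/2} = 1.645; z_β = 0.842 (power 80%).
n = 2 × (2.487 × 15 / 9.84)² = 2 × 14.37 = 28.74
Round up: n = 29 per group.
Total across both groups: 2 × 29 = 58.

58 total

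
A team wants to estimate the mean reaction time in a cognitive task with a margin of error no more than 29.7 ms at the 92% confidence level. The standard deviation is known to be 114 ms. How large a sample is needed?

For a mean, the margin of error is E = z·σ/√n, so n = (zσ/E)².
At 92% confidence, z = 1.751.
n = (1.751 × 114 / 29.7)² = 45.17
Round up: n = 46.

46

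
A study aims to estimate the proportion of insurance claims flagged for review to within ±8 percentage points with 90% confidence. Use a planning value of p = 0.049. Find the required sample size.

For a proportion with margin E = 0.08 at 90% confidence, z = 1.645.
n = p̂(1−p̂)(z/E)² = 0.049 × 0.951 × (1.645/0.08)² = 19.70
Round up: n = 20.

20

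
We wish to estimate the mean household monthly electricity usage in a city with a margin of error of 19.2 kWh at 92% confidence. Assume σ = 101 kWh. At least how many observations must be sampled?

For a mean, the margin of error is E = z·σ/√n, so n = (zσ/E)².
At 92% confidence, z = 1.751.
n = (1.751 × 101 / 19.2)² = 84.84
Round up: n = 85.

85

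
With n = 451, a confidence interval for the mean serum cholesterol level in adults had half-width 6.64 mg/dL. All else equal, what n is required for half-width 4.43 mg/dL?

Margin of error scales as 1/√n, so n₂ = n₁·(E₁/E₂)².
n₂ = 451 × (6.64/4.43)² = 451 × 2.247 = 1013.40
Round up: n₂ = 1014.

1014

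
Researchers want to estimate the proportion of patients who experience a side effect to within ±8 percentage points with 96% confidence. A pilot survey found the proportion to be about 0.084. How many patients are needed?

For a proportion with margin E = 0.08 at 96% confidence, z = 2.054.
n = p̂(1−p̂)(z/E)² = 0.084 × 0.916 × (2.054/0.08)² = 50.72
Round up: n = 51.

n = 51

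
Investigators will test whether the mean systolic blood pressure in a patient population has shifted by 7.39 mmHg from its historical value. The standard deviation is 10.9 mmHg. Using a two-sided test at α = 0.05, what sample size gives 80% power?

18

For a one-sample z-test, n = ((z_{α/2} + z_β)·σ/δ)².
z_{α/2} = 1.960 (two-sided α = 0.05); z_β = 0.842 (power 80% → β = 0.2).
n = (2.802 × 10.9 / 7.39)² = 17.08
Round up: n = 18.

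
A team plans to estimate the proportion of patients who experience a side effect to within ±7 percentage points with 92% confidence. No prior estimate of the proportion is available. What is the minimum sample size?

n = 157

For a proportion with margin E = 0.07 at 92% confidence, z = 1.751.
With no prior estimate, use p = 0.5, which maximizes p(1−p) at 0.25.
n = 0.25 × (z/E)² = 0.25 × (1.751/0.07)² = 156.43
Round up: n = 157.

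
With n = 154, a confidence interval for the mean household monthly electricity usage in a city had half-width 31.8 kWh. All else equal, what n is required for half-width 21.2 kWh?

347

Margin of error scales as 1/√n, so n₂ = n₁·(E₁/E₂)².
n₂ = 154 × (31.8/21.2)² = 154 × 2.25 = 346.50
Round up: n₂ = 347.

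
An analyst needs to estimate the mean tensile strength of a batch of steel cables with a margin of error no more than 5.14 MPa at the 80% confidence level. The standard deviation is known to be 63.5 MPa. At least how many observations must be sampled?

n = 251

For a mean, the margin of error is E = z·σ/√n, so n = (zσ/E)².
At 80% confidence, z = 1.282.
n = (1.282 × 63.5 / 5.14)² = 250.84
Round up: n = 251.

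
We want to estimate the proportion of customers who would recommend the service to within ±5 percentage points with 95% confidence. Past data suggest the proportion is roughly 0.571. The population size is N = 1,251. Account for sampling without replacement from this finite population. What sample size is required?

For a proportion with margin E = 0.05 at 95% confidence, z = 1.960.
n = p̂(1−p̂)(z/E)² = 0.571 × 0.429 × (1.960/0.05)² = 376.41 — call this n₀.
Finite-population correction with N = 1,251: n = n₀ / (1 + (n₀−1)/N) = 376.41 / 1.3 = 289.55
Round up: n = 290.

n = 290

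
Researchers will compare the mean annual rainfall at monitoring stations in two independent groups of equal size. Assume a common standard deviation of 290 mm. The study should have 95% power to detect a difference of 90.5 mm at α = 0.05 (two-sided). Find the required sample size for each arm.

267 per group

For two equal groups, n per group = 2·((z_{α/2} + z_β)·σ/δ)².
z_{α/2} = 1.960; z_β = 1.645 (power 95%).
n = 2 × (3.605 × 290 / 90.5)² = 2 × 133.45 = 266.90
Round up: n = 267 per group.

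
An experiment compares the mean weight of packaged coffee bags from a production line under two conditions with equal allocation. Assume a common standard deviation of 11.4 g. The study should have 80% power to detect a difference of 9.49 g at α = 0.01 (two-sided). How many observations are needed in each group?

For two equal groups, n per group = 2·((z_{α/2} + z_β)·σ/δ)².
z_{α/2} = 2.576; z_β = 0.842 (power 80%).
n = 2 × (3.418 × 11.4 / 9.49)² = 2 × 16.86 = 33.72
Round up: n = 34 per group.

34 per group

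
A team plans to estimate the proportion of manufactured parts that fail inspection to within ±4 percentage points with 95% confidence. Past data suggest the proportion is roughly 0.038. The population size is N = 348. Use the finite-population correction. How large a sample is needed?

71

For a proportion with margin E = 0.04 at 95% confidence, z = 1.960.
n = p̂(1−p̂)(z/E)² = 0.038 × 0.962 × (1.960/0.04)² = 87.77 — call this n₀.
Finite-population correction with N = 348: n = n₀ / (1 + (n₀−1)/N) = 87.77 / 1.249 = 70.27
Round up: n = 71.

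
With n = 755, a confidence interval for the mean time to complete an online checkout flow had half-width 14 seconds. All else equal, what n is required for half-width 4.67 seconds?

Margin of error scales as 1/√n, so n₂ = n₁·(E₁/E₂)².
n₂ = 755 × (14/4.67)² = 755 × 8.987 = 6785.19
Round up: n₂ = 6786.

6786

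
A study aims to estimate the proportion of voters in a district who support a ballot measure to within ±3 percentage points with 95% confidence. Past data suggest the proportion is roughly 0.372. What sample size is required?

998

For a proportion with margin E = 0.03 at 95% confidence, z = 1.960.
n = p̂(1−p̂)(z/E)² = 0.372 × 0.628 × (1.960/0.03)² = 997.18
Round up: n = 998.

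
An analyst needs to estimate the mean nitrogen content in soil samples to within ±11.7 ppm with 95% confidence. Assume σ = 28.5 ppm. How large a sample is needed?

23

For a mean, the margin of error is E = z·σ/√n, so n = (zσ/E)².
At 95% confidence, z = 1.960.
n = (1.960 × 28.5 / 11.7)² = 22.79
Round up: n = 23.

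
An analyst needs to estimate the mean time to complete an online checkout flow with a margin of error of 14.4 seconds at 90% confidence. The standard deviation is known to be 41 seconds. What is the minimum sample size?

For a mean, the margin of error is E = z·σ/√n, so n = (zσ/E)².
At 90% confidence, z = 1.645.
n = (1.645 × 41 / 14.4)² = 21.94
Round up: n = 22.

22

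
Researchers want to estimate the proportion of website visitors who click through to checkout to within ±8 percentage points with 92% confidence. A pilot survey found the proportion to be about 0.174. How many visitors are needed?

n = 69

For a proportion with margin E = 0.08 at 92% confidence, z = 1.751.
n = p̂(1−p̂)(z/E)² = 0.174 × 0.826 × (1.751/0.08)² = 68.85
Round up: n = 69.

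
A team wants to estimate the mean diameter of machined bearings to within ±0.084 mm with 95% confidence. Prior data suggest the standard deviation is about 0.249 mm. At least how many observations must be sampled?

For a mean, the margin of error is E = z·σ/√n, so n = (zσ/E)².
At 95% confidence, z = 1.960.
n = (1.960 × 0.249 / 0.084)² = 33.76
Round up: n = 34.

34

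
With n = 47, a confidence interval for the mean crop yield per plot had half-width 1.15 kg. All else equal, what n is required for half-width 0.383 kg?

424

Margin of error scales as 1/√n, so n₂ = n₁·(E₁/E₂)².
n₂ = 47 × (1.15/0.383)² = 47 × 9.016 = 423.75
Round up: n₂ = 424.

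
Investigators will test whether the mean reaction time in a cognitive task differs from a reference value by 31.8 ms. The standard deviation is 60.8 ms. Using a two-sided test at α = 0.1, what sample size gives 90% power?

For a one-sample z-test, n = ((z_{α/2} + z_β)·σ/δ)².
z_{α/2} = 1.645 (two-sided α = 0.1); z_β = 1.282 (power 90% → β = 0.1).
n = (2.927 × 60.8 / 31.8)² = 31.32
Round up: n = 32.

n = 32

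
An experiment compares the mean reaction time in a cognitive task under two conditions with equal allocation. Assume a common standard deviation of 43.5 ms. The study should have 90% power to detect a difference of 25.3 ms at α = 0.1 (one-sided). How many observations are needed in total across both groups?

78 total

For two equal groups, n per group = 2·((z_α + z_β)·σ/δ)².
z_α = 1.282; z_β = 1.282 (power 90%).
n = 2 × (2.564 × 43.5 / 25.3)² = 2 × 19.43 = 38.86
Round up: n = 39 per group.
Total across both groups: 2 × 39 = 78.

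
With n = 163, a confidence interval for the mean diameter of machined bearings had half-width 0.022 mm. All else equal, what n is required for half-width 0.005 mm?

Margin of error scales as 1/√n, so n₂ = n₁·(E₁/E₂)².
n₂ = 163 × (0.022/0.005)² = 163 × 19.36 = 3155.68
Round up: n₂ = 3156.

3156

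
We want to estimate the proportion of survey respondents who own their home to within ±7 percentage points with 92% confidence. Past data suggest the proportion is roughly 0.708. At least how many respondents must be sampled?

130

For a proportion with margin E = 0.07 at 92% confidence, z = 1.751.
n = p̂(1−p̂)(z/E)² = 0.708 × 0.292 × (1.751/0.07)² = 129.36
Round up: n = 130.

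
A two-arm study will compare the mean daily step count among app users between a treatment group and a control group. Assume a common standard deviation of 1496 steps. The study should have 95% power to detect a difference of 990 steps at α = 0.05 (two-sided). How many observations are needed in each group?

60 per group

For two equal groups, n per group = 2·((z_{α/2} + z_β)·σ/δ)².
z_{α/2} = 1.960; z_β = 1.645 (power 95%).
n = 2 × (3.605 × 1496 / 990)² = 2 × 29.68 = 59.36
Round up: n = 60 per group.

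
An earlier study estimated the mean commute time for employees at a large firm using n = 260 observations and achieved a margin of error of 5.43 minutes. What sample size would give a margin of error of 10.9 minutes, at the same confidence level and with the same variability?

65

Margin of error scales as 1/√n, so n₂ = n₁·(E₁/E₂)².
n₂ = 260 × (5.43/10.9)² = 260 × 0.2482 = 64.53
Round up: n₂ = 65.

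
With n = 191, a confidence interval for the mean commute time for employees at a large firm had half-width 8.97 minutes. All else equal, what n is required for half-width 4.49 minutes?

Margin of error scales as 1/√n, so n₂ = n₁·(E₁/E₂)².
n₂ = 191 × (8.97/4.49)² = 191 × 3.991 = 762.28
Round up: n₂ = 763.

763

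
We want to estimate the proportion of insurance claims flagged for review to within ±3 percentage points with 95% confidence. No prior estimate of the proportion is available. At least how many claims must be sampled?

For a proportion with margin E = 0.03 at 95% confidence, z = 1.960.
With no prior estimate, use p = 0.5, which maximizes p(1−p) at 0.25.
n = 0.25 × (z/E)² = 0.25 × (1.960/0.03)² = 1067.11
Round up: n = 1068.

1068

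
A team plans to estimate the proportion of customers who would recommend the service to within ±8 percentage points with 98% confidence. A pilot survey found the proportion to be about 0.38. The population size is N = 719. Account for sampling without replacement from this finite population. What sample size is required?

For a proportion with margin E = 0.08 at 98% confidence, z = 2.326.
n = p̂(1−p̂)(z/E)² = 0.38 × 0.62 × (2.326/0.08)² = 199.17 — call this n₀.
Finite-population correction with N = 719: n = n₀ / (1 + (n₀−1)/N) = 199.17 / 1.276 = 156.09
Round up: n = 157.

n = 157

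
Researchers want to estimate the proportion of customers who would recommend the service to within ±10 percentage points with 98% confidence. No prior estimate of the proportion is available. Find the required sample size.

136

For a proportion with margin E = 0.1 at 98% confidence, z = 2.326.
With no prior estimate, use p = 0.5, which maximizes p(1−p) at 0.25.
n = 0.25 × (z/E)² = 0.25 × (2.326/0.1)² = 135.26
Round up: n = 136.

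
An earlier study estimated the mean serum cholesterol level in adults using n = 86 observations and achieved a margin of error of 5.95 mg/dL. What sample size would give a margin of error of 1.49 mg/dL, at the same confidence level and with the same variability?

Margin of error scales as 1/√n, so n₂ = n₁·(E₁/E₂)².
n₂ = 86 × (5.95/1.49)² = 86 × 15.95 = 1371.70
Round up: n₂ = 1372.

1372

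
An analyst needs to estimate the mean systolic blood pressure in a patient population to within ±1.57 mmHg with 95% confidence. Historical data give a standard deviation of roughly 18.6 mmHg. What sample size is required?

For a mean, the margin of error is E = z·σ/√n, so n = (zσ/E)².
At 95% confidence, z = 1.960.
n = (1.960 × 18.6 / 1.57)² = 539.19
Round up: n = 540.

n = 540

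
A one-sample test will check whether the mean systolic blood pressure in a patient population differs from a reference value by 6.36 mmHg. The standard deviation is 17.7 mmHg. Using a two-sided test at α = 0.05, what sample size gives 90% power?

For a one-sample z-test, n = ((z_{α/2} + z_β)·σ/δ)².
z_{α/2} = 1.960 (two-sided α = 0.05); z_β = 1.282 (power 90% → β = 0.1).
n = (3.242 × 17.7 / 6.36)² = 81.41
Round up: n = 82.

n = 82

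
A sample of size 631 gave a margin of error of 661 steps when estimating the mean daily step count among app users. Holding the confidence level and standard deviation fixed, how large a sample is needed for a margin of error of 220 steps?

Margin of error scales as 1/√n, so n₂ = n₁·(E₁/E₂)².
n₂ = 631 × (661/220)² = 631 × 9.027 = 5696.04
Round up: n₂ = 5697.

5697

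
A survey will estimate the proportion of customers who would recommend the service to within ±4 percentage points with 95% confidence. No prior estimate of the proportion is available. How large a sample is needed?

601

For a proportion with margin E = 0.04 at 95% confidence, z = 1.960.
With no prior estimate, use p = 0.5, which maximizes p(1−p) at 0.25.
n = 0.25 × (z/E)² = 0.25 × (1.960/0.04)² = 600.25
Round up: n = 601.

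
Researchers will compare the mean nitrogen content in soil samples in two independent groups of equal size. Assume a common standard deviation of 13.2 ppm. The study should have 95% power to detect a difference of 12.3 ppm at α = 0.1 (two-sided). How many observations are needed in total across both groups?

For two equal groups, n per group = 2·((z_{α/2} + z_β)·σ/δ)².
z_{α/2} = 1.645; z_β = 1.645 (power 95%).
n = 2 × (3.290 × 13.2 / 12.3)² = 2 × 12.47 = 24.94
Round up: n = 25 per group.
Total across both groups: 2 × 25 = 50.

50 total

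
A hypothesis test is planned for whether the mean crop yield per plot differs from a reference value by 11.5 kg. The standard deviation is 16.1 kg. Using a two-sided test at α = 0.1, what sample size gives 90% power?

For a one-sample z-test, n = ((z_{α/2} + z_β)·σ/δ)².
z_{α/2} = 1.645 (two-sided α = 0.1); z_β = 1.282 (power 90% → β = 0.1).
n = (2.927 × 16.1 / 11.5)² = 16.79
Round up: n = 17.

17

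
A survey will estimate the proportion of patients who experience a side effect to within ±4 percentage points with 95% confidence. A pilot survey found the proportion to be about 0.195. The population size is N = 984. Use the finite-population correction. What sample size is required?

For a proportion with margin E = 0.04 at 95% confidence, z = 1.960.
n = p̂(1−p̂)(z/E)² = 0.195 × 0.805 × (1.960/0.04)² = 376.90 — call this n₀.
Finite-population correction with N = 984: n = n₀ / (1 + (n₀−1)/N) = 376.90 / 1.382 = 272.72
Round up: n = 273.

n = 273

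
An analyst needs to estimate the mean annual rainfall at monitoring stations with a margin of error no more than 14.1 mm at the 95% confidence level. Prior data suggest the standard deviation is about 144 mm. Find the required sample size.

For a mean, the margin of error is E = z·σ/√n, so n = (zσ/E)².
At 95% confidence, z = 1.960.
n = (1.960 × 144 / 14.1)² = 400.68
Round up: n = 401.

n = 401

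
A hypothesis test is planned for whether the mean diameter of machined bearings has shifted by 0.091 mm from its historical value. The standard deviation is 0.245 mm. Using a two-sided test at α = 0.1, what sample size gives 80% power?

45

For a one-sample z-test, n = ((z_{α/2} + z_β)·σ/δ)².
z_{α/2} = 1.645 (two-sided α = 0.1); z_β = 0.842 (power 80% → β = 0.2).
n = (2.487 × 0.245 / 0.091)² = 44.83
Round up: n = 45.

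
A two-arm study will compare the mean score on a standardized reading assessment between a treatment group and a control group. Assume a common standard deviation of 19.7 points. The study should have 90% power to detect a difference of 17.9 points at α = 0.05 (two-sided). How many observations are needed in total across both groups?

For two equal groups, n per group = 2·((z_{α/2} + z_β)·σ/δ)².
z_{α/2} = 1.960; z_β = 1.282 (power 90%).
n = 2 × (3.242 × 19.7 / 17.9)² = 2 × 12.73 = 25.46
Round up: n = 26 per group.
Total across both groups: 2 × 26 = 52.

52 total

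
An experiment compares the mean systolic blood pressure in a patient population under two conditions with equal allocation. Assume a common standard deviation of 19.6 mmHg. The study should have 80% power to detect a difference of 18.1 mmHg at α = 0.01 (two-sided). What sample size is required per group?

For two equal groups, n per group = 2·((z_{α/2} + z_β)·σ/δ)².
z_{α/2} = 2.576; z_β = 0.842 (power 80%).
n = 2 × (3.418 × 19.6 / 18.1)² = 2 × 13.70 = 27.40
Round up: n = 28 per group.

28 per group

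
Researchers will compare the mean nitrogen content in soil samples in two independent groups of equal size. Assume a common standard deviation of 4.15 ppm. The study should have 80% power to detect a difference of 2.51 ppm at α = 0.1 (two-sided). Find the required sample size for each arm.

For two equal groups, n per group = 2·((z_{α/2} + z_β)·σ/δ)².
z_{α/2} = 1.645; z_β = 0.842 (power 80%).
n = 2 × (2.487 × 4.15 / 2.51)² = 2 × 16.91 = 33.82
Round up: n = 34 per group.

34 per group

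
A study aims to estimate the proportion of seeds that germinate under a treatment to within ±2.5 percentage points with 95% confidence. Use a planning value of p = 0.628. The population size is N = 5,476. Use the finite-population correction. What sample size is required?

For a proportion with margin E = 0.025 at 95% confidence, z = 1.960.
n = p̂(1−p̂)(z/E)² = 0.628 × 0.372 × (1.960/0.025)² = 1435.93 — call this n₀.
Finite-population correction with N = 5,476: n = n₀ / (1 + (n₀−1)/N) = 1435.93 / 1.262 = 1137.82
Round up: n = 1138.

1138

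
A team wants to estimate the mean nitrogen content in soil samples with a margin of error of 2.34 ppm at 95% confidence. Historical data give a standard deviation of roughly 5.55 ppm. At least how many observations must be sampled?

22

For a mean, the margin of error is E = z·σ/√n, so n = (zσ/E)².
At 95% confidence, z = 1.960.
n = (1.960 × 5.55 / 2.34)² = 21.61
Round up: n = 22.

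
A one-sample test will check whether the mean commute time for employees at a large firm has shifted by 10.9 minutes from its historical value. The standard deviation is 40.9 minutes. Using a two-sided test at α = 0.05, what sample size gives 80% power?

111

For a one-sample z-test, n = ((z_{α/2} + z_β)·σ/δ)².
z_{α/2} = 1.960 (two-sided α = 0.05); z_β = 0.842 (power 80% → β = 0.2).
n = (2.802 × 40.9 / 10.9)² = 110.54
Round up: n = 111.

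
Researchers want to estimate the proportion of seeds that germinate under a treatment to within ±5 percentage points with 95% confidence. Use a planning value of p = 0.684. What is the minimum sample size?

n = 333

For a proportion with margin E = 0.05 at 95% confidence, z = 1.960.
n = p̂(1−p̂)(z/E)² = 0.684 × 0.316 × (1.960/0.05)² = 332.14
Round up: n = 333.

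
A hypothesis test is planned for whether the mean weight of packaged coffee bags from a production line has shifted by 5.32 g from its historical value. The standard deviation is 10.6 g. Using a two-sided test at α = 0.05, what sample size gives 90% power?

For a one-sample z-test, n = ((z_{α/2} + z_β)·σ/δ)².
z_{α/2} = 1.960 (two-sided α = 0.05); z_β = 1.282 (power 90% → β = 0.1).
n = (3.242 × 10.6 / 5.32)² = 41.73
Round up: n = 42.

42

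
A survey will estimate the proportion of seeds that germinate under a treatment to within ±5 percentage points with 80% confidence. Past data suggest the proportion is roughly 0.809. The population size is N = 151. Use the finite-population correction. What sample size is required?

For a proportion with margin E = 0.05 at 80% confidence, z = 1.282.
n = p̂(1−p̂)(z/E)² = 0.809 × 0.191 × (1.282/0.05)² = 101.58 — call this n₀.
Finite-population correction with N = 151: n = n₀ / (1 + (n₀−1)/N) = 101.58 / 1.666 = 60.97
Round up: n = 61.

n = 61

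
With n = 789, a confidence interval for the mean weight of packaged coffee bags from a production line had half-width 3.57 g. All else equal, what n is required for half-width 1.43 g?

n = 4918

Margin of error scales as 1/√n, so n₂ = n₁·(E₁/E₂)².
n₂ = 789 × (3.57/1.43)² = 789 × 6.233 = 4917.84
Round up: n₂ = 4918.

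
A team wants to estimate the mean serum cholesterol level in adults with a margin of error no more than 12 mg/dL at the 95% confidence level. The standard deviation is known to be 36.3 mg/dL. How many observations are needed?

For a mean, the margin of error is E = z·σ/√n, so n = (zσ/E)².
At 95% confidence, z = 1.960.
n = (1.960 × 36.3 / 12)² = 35.15
Round up: n = 36.

n = 36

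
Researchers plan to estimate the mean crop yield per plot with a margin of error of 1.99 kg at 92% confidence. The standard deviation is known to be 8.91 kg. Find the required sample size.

For a mean, the margin of error is E = z·σ/√n, so n = (zσ/E)².
At 92% confidence, z = 1.751.
n = (1.751 × 8.91 / 1.99)² = 61.46
Round up: n = 62.

62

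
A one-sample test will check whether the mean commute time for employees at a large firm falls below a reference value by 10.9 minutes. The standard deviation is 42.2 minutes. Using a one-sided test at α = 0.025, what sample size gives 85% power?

135

For a one-sample z-test, n = ((z_α + z_β)·σ/δ)².
z_α = 1.960 (one-sided α = 0.025); z_β = 1.036 (power 85% → β = 0.15).
n = (2.996 × 42.2 / 10.9)² = 134.54
Round up: n = 135.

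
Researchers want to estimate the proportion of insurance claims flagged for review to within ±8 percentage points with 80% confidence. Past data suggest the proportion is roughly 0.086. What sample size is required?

21

For a proportion with margin E = 0.08 at 80% confidence, z = 1.282.
n = p̂(1−p̂)(z/E)² = 0.086 × 0.914 × (1.282/0.08)² = 20.19
Round up: n = 21.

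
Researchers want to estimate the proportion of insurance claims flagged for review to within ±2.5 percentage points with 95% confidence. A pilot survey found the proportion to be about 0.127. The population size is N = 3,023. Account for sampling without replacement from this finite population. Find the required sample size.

For a proportion with margin E = 0.025 at 95% confidence, z = 1.960.
n = p̂(1−p̂)(z/E)² = 0.127 × 0.873 × (1.960/0.025)² = 681.48 — call this n₀.
Finite-population correction with N = 3,023: n = n₀ / (1 + (n₀−1)/N) = 681.48 / 1.225 = 556.31
Round up: n = 557.

n = 557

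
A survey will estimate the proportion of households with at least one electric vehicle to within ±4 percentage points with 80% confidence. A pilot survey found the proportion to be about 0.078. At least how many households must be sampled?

For a proportion with margin E = 0.04 at 80% confidence, z = 1.282.
n = p̂(1−p̂)(z/E)² = 0.078 × 0.922 × (1.282/0.04)² = 73.87
Round up: n = 74.

74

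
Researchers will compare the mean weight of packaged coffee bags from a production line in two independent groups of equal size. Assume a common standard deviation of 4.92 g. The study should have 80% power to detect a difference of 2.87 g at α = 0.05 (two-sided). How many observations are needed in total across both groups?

For two equal groups, n per group = 2·((z_{α/2} + z_β)·σ/δ)².
z_{α/2} = 1.960; z_β = 0.842 (power 80%).
n = 2 × (2.802 × 4.92 / 2.87)² = 2 × 23.07 = 46.14
Round up: n = 47 per group.
Total across both groups: 2 × 47 = 94.

94 total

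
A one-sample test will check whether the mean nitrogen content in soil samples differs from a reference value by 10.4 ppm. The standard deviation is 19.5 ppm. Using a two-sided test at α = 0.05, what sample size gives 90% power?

For a one-sample z-test, n = ((z_{α/2} + z_β)·σ/δ)².
z_{α/2} = 1.960 (two-sided α = 0.05); z_β = 1.282 (power 90% → β = 0.1).
n = (3.242 × 19.5 / 10.4)² = 36.95
Round up: n = 37.

37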